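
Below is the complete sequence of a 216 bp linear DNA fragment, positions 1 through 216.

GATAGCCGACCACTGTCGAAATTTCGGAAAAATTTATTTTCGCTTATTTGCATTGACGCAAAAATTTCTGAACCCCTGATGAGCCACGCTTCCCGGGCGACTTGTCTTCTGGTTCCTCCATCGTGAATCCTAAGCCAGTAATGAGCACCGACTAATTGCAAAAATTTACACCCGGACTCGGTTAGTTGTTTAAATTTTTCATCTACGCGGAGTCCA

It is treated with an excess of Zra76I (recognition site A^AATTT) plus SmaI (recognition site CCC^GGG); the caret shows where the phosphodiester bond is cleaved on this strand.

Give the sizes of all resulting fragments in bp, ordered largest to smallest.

68, 32, 32, 30, 24, 19, 11 bp

Zra76I sites (AAATTT) start at positions 19, 30, 62, 162, 192.
Zra76I cuts after the first base of each site, so after positions 19, 30, 62, 162, 192.
The SmaI site (CCCGGG) starts at position 92.
SmaI cuts after base 3 of each site, so after position 94.
Combined cut positions: 19, 30, 62, 94, 162, 192.
Linear molecule, 6 cuts → 7 fragments:
  1–19 → 19 bp
  20–30 → 11 bp
  31–62 → 32 bp
  63–94 → 32 bp
  95–162 → 68 bp
  163–192 → 30 bp
  193–216 → 24 bp
Sorted largest to smallest: 68, 32, 32, 30, 24, 19, 11 bp.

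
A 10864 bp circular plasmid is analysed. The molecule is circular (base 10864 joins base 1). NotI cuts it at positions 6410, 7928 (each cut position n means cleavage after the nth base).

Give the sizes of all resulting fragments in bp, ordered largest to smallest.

9346, 1518 bp

Circular molecule, 2 cuts → 2 fragments:
  7928 − 6410 = 1518 bp
  wrap: 10864 − 7928 + 6410 = 9346 bp
Sorted largest to smallest: 9346, 1518 bp.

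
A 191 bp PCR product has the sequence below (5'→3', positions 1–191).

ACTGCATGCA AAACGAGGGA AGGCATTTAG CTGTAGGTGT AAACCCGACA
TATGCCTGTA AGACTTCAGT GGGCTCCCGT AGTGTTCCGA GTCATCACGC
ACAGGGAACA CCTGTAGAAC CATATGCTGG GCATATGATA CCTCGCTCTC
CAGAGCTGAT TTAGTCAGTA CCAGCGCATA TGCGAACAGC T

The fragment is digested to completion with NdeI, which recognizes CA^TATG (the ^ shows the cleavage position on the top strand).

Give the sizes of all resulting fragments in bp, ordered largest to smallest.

NdeI sites (CATATG) start at positions 49, 121, 132, 177.
NdeI cuts after base 2 of each site, so after positions 50, 122, 133, 178.
Linear molecule, 4 cuts → 5 fragments:
  1–50 → 50 bp
  51–122 → 72 bp
  123–133 → 11 bp
  134–178 → 45 bp
  179–191 → 13 bp
Sorted largest to smallest: 72, 50, 45, 13, 11 bp.

72, 50, 45, 13, 11 bp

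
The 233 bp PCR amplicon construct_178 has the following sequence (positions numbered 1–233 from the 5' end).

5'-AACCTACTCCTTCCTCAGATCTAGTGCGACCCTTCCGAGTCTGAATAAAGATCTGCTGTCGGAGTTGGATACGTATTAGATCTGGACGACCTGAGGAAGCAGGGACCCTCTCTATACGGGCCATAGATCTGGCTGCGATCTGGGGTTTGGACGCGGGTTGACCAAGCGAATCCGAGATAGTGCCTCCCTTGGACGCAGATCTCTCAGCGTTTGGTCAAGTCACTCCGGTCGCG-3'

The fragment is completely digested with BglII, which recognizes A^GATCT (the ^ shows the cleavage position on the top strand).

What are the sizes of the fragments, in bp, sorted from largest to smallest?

72, 47, 36, 32, 29, 17 bp

BglII sites (AGATCT) start at positions 17, 49, 78, 125, 197.
BglII cuts after the first base of each site, so after positions 17, 49, 78, 125, 197.
Linear molecule, 5 cuts → 6 fragments:
  1–17 → 17 bp
  18–49 → 32 bp
  50–78 → 29 bp
  79–125 → 47 bp
  126–197 → 72 bp
  198–233 → 36 bp
Sorted largest to smallest: 72, 47, 36, 32, 29, 17 bp.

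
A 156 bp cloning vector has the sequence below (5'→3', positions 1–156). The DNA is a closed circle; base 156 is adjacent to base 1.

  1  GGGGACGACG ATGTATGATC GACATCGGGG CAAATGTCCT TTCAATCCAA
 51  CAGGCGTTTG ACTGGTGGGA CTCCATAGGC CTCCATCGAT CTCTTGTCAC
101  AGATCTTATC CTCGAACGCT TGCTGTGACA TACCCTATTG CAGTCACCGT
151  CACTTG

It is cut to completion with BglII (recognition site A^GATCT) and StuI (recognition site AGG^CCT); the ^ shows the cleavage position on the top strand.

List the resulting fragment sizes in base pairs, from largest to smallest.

134, 22 bp

The BglII site (AGATCT) starts at position 101.
BglII cuts after the first base of each site, so after position 101.
The StuI site (AGGCCT) starts at position 77.
StuI cuts after base 3 of each site, so after position 79.
Combined cut positions: 79, 101.
Circular molecule, 2 cuts → 2 fragments:
  80–101 → 22 bp
  102–156 then 1–79 → 55 + 79 = 134 bp
Sorted largest to smallest: 134, 22 bp.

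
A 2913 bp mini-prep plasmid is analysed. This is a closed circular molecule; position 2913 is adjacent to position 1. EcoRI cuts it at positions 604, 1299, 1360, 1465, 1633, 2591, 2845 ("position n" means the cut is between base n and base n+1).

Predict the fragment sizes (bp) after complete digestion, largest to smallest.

Circular molecule, 7 cuts → 7 fragments:
  1299 − 604 = 695 bp
  1360 − 1299 = 61 bp
  1465 − 1360 = 105 bp
  1633 − 1465 = 168 bp
  2591 − 1633 = 958 bp
  2845 − 2591 = 254 bp
  wrap: 2913 − 2845 + 604 = 672 bp
Sorted largest to smallest: 958, 695, 672, 254, 168, 105, 61 bp.

958, 695, 672, 254, 168, 105, 61 bp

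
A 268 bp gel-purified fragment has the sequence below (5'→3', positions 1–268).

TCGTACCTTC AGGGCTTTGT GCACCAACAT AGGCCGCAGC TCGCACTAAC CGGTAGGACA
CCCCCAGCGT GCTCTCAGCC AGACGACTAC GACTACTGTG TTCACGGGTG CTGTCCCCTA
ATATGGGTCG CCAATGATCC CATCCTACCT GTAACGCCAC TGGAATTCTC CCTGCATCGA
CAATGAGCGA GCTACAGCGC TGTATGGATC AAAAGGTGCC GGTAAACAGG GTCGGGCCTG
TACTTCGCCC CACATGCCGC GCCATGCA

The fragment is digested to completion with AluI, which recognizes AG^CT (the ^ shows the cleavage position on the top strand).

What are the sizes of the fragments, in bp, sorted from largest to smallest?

AluI sites (AGCT) start at positions 38, 190.
AluI cuts after base 2 of each site, so after positions 39, 191.
Linear molecule, 2 cuts → 3 fragments:
  1–39 → 39 bp
  40–191 → 152 bp
  192–268 → 77 bp
Sorted largest to smallest: 152, 77, 39 bp.

152, 77, 39 bp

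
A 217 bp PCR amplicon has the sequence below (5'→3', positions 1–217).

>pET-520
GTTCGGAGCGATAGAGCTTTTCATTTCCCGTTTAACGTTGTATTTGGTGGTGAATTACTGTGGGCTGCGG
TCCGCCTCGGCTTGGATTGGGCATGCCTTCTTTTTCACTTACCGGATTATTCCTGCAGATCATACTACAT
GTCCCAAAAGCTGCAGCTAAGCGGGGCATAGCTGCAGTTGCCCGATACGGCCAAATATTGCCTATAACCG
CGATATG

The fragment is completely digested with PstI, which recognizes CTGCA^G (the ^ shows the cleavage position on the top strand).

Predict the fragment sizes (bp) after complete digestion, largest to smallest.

PstI sites (CTGCAG) start at positions 123, 151, 172.
PstI cuts after base 5 of each site (before the last base), so after positions 127, 155, 176.
Linear molecule, 3 cuts → 4 fragments:
  1–127 → 127 bp
  128–155 → 28 bp
  156–176 → 21 bp
  177–217 → 41 bp
Sorted largest to smallest: 127, 41, 28, 21 bp.

127, 41, 28, 21 bp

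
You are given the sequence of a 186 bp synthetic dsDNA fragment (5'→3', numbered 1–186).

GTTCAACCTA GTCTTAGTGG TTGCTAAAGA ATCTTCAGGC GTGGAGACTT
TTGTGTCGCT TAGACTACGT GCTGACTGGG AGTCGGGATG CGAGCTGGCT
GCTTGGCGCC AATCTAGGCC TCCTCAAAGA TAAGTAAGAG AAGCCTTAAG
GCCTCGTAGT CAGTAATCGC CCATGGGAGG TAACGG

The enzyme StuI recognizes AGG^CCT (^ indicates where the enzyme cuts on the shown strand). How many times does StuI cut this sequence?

2

AGGCCT occurs starting at positions 116, 149.
StuI cuts at 2 sites.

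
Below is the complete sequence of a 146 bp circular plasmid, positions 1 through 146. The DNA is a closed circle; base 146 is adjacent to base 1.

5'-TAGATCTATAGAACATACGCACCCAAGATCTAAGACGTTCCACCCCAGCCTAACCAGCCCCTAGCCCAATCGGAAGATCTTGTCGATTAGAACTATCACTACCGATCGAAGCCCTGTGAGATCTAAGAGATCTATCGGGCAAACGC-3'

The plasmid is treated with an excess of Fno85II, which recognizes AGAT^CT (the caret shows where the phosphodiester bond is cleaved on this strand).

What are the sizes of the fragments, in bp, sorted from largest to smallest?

49, 44, 24, 20, 9 bp

Fno85II sites (AGATCT) start at positions 2, 26, 75, 119, 128.
Fno85II cuts after base 4 of each site, so after positions 5, 29, 78, 122, 131.
Circular molecule, 5 cuts → 5 fragments:
  6–29 → 24 bp
  30–78 → 49 bp
  79–122 → 44 bp
  123–131 → 9 bp
  132–146 then 1–5 → 15 + 5 = 20 bp
Sorted largest to smallest: 49, 44, 24, 20, 9 bp.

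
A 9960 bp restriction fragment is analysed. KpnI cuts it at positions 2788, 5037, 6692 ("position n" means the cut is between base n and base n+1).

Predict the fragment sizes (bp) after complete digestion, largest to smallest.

Linear molecule, 3 cuts → 4 fragments:
  2788 − 0 = 2788 bp
  5037 − 2788 = 2249 bp
  6692 − 5037 = 1655 bp
  9960 − 6692 = 3268 bp
Sorted largest to smallest: 3268, 2788, 2249, 1655 bp.

3268, 2788, 2249, 1655 bp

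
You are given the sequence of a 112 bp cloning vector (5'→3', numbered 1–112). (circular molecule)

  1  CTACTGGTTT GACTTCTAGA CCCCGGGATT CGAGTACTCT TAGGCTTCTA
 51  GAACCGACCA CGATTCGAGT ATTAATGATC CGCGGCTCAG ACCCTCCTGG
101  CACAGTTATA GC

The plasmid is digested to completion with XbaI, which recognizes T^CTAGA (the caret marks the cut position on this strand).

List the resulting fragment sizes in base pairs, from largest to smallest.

80, 32 bp

XbaI sites (TCTAGA) start at positions 15, 47.
XbaI cuts after the first base of each site, so after positions 15, 47.
Circular molecule, 2 cuts → 2 fragments:
  16–47 → 32 bp
  48–112 then 1–15 → 65 + 15 = 80 bp
Sorted largest to smallest: 80, 32 bp.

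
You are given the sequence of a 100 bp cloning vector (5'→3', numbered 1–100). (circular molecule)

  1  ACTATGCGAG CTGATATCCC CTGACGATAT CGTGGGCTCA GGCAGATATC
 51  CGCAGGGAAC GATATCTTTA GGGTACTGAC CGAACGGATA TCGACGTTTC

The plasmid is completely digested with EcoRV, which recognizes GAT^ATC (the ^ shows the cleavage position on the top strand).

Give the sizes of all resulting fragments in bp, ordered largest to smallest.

EcoRV sites (GATATC) start at positions 13, 26, 45, 61, 87.
EcoRV cuts after base 3 of each site, so after positions 15, 28, 47, 63, 89.
Circular molecule, 5 cuts → 5 fragments:
  16–28 → 13 bp
  29–47 → 19 bp
  48–63 → 16 bp
  64–89 → 26 bp
  90–100 then 1–15 → 11 + 15 = 26 bp
Sorted largest to smallest: 26, 26, 19, 16, 13 bp.

26, 26, 19, 16, 13 bp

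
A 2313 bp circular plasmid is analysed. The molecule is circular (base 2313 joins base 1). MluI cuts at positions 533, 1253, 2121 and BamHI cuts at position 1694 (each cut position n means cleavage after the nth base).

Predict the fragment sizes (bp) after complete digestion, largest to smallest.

725, 720, 441, 427 bp

Combined cut positions (sorted): 533, 1253, 1694, 2121.
Circular molecule, 4 cuts → 4 fragments:
  1253 − 533 = 720 bp
  1694 − 1253 = 441 bp
  2121 − 1694 = 427 bp
  wrap: 2313 − 2121 + 533 = 725 bp
Sorted largest to smallest: 725, 720, 441, 427 bp.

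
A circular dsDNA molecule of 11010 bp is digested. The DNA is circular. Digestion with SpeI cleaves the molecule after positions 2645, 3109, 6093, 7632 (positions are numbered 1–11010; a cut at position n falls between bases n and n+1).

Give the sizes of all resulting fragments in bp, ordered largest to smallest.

Circular molecule, 4 cuts → 4 fragments:
  3109 − 2645 = 464 bp
  6093 − 3109 = 2984 bp
  7632 − 6093 = 1539 bp
  wrap: 11010 − 7632 + 2645 = 6023 bp
Sorted largest to smallest: 6023, 2984, 1539, 464 bp.

6023, 2984, 1539, 464 bp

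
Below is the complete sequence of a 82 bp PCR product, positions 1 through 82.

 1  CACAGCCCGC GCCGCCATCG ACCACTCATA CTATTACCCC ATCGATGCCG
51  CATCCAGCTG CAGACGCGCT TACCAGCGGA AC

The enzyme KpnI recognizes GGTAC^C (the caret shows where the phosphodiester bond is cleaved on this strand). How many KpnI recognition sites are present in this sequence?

No occurrence of GGTACC is present in the sequence.
KpnI does not cut: 0 sites.

0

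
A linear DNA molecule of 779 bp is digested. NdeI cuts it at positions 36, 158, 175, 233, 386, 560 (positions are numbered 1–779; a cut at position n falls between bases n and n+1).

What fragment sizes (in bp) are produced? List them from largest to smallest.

Linear molecule, 6 cuts → 7 fragments:
  36 − 0 = 36 bp
  158 − 36 = 122 bp
  175 − 158 = 17 bp
  233 − 175 = 58 bp
  386 − 233 = 153 bp
  560 − 386 = 174 bp
  779 − 560 = 219 bp
Sorted largest to smallest: 219, 174, 153, 122, 58, 36, 17 bp.

219, 174, 153, 122, 58, 36, 17 bp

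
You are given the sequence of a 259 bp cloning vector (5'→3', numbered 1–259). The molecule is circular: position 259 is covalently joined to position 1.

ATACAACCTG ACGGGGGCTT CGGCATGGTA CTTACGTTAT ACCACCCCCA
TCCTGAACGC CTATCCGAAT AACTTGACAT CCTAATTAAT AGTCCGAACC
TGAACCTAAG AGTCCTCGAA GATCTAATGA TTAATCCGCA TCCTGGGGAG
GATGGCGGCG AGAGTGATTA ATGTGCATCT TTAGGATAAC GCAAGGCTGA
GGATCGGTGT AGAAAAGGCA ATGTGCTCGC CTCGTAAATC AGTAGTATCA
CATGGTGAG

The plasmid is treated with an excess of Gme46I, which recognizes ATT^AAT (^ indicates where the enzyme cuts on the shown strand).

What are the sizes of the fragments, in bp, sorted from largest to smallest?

Gme46I sites (ATTAAT) start at positions 85, 130, 167.
Gme46I cuts after base 3 of each site, so after positions 87, 132, 169.
Circular molecule, 3 cuts → 3 fragments:
  88–132 → 45 bp
  133–169 → 37 bp
  170–259 then 1–87 → 90 + 87 = 177 bp
Sorted largest to smallest: 177, 45, 37 bp.

177, 45, 37 bp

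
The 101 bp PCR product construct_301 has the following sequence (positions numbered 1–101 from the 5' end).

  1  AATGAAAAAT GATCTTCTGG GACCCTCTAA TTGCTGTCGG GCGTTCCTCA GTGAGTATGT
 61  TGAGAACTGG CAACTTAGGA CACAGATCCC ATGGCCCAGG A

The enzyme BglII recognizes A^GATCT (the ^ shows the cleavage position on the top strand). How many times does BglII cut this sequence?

0

No occurrence of AGATCT is present in the sequence.
BglII does not cut: 0 sites.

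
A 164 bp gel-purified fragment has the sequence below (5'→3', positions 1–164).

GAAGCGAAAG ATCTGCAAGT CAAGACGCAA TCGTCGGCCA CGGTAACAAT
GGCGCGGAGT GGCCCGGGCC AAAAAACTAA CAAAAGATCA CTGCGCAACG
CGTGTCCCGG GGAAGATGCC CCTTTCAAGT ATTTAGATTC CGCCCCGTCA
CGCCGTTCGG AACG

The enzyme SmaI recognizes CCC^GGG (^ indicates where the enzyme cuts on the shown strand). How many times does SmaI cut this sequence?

CCCGGG occurs starting at positions 63, 106.
SmaI cuts at 2 sites.

2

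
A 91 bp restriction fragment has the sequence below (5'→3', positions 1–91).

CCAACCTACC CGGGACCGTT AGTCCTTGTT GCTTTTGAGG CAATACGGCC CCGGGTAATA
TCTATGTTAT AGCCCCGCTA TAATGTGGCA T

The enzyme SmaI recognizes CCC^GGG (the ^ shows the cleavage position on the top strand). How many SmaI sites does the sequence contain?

CCCGGG occurs starting at positions 9, 50.
SmaI cuts at 2 sites.

2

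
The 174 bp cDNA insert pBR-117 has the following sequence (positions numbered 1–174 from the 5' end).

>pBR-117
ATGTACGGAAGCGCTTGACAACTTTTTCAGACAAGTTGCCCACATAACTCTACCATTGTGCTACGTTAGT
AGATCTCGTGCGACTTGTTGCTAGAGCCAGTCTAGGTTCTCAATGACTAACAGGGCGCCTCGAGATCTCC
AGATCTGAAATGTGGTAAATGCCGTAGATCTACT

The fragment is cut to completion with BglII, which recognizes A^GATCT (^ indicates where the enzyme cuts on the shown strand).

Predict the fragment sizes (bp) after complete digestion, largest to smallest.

BglII sites (AGATCT) start at positions 71, 133, 141, 166.
BglII cuts after the first base of each site, so after positions 71, 133, 141, 166.
Linear molecule, 4 cuts → 5 fragments:
  1–71 → 71 bp
  72–133 → 62 bp
  134–141 → 8 bp
  142–166 → 25 bp
  167–174 → 8 bp
Sorted largest to smallest: 71, 62, 25, 8, 8 bp.

71, 62, 25, 8, 8 bp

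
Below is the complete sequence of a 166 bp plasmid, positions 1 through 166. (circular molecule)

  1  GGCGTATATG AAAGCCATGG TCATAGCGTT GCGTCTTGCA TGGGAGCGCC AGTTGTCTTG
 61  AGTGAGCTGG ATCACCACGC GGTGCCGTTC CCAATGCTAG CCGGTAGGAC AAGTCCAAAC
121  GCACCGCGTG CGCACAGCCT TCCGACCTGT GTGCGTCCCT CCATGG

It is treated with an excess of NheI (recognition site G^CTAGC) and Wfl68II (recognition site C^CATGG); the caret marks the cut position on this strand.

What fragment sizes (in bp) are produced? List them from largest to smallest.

The NheI site (GCTAGC) starts at position 96.
NheI cuts after the first base of each site, so after position 96.
Wfl68II sites (CCATGG) start at positions 15, 161.
Wfl68II cuts after the first base of each site, so after positions 15, 161.
Combined cut positions: 15, 96, 161.
Circular molecule, 3 cuts → 3 fragments:
  16–96 → 81 bp
  97–161 → 65 bp
  162–166 then 1–15 → 5 + 15 = 20 bp
Sorted largest to smallest: 81, 65, 20 bp.

81, 65, 20 bp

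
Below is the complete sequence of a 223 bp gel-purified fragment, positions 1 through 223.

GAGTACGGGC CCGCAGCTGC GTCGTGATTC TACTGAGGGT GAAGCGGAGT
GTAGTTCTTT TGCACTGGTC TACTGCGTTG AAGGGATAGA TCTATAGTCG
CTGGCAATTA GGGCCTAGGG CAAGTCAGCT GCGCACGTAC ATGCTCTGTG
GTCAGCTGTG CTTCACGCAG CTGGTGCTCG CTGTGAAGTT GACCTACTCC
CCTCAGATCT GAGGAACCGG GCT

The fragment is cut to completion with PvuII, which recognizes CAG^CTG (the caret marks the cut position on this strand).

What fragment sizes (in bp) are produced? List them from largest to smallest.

PvuII sites (CAGCTG) start at positions 14, 126, 153, 168.
PvuII cuts after base 3 of each site, so after positions 16, 128, 155, 170.
Linear molecule, 4 cuts → 5 fragments:
  1–16 → 16 bp
  17–128 → 112 bp
  129–155 → 27 bp
  156–170 → 15 bp
  171–223 → 53 bp
Sorted largest to smallest: 112, 53, 27, 16, 15 bp.

112, 53, 27, 16, 15 bp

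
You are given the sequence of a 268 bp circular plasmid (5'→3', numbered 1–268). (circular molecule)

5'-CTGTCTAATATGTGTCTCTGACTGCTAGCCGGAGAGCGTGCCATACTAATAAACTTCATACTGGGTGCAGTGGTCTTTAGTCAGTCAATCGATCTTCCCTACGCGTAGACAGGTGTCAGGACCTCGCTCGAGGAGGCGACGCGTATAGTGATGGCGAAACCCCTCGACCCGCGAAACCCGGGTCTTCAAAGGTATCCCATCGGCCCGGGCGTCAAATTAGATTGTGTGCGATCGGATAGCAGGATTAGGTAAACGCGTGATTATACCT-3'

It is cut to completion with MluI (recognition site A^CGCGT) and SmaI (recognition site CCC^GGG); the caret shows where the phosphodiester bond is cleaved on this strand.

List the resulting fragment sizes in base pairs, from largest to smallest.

116, 47, 40, 38, 27 bp

MluI sites (ACGCGT) start at positions 101, 139, 253.
MluI cuts after the first base of each site, so after positions 101, 139, 253.
SmaI sites (CCCGGG) start at positions 177, 204.
SmaI cuts after base 3 of each site, so after positions 179, 206.
Combined cut positions: 101, 139, 179, 206, 253.
Circular molecule, 5 cuts → 5 fragments:
  102–139 → 38 bp
  140–179 → 40 bp
  180–206 → 27 bp
  207–253 → 47 bp
  254–268 then 1–101 → 15 + 101 = 116 bp
Sorted largest to smallest: 116, 47, 40, 38, 27 bp.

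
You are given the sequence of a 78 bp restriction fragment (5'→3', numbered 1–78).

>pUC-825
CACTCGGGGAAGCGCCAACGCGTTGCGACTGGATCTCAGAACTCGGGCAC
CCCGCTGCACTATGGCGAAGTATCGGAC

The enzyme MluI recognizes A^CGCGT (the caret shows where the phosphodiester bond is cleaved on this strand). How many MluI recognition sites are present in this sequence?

1

ACGCGT occurs starting at position 18.
MluI cuts at 1 site.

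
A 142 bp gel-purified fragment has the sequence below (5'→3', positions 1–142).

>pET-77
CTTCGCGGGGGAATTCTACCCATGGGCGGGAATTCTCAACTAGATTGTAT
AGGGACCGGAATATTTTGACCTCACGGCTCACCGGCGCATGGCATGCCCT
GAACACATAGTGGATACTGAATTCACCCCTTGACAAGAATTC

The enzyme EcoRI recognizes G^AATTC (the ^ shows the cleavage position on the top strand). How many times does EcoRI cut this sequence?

4

GAATTC occurs starting at positions 11, 30, 119, 137.
EcoRI cuts at 4 sites.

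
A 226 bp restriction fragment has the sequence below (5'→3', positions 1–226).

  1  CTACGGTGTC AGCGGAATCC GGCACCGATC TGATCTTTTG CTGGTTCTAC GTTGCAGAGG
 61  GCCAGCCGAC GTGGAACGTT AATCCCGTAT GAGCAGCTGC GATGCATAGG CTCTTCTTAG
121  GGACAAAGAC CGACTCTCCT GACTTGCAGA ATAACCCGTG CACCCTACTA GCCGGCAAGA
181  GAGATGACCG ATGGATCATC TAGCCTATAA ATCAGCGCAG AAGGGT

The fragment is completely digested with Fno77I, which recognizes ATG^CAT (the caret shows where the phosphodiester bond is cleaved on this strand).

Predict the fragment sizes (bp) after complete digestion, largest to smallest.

122, 104 bp

The Fno77I site (ATGCAT) starts at position 102.
Fno77I cuts after base 3 of each site, so after position 104.
Linear molecule, 1 cut → 2 fragments:
  1–104 → 104 bp
  105–226 → 122 bp
Sorted largest to smallest: 122, 104 bp.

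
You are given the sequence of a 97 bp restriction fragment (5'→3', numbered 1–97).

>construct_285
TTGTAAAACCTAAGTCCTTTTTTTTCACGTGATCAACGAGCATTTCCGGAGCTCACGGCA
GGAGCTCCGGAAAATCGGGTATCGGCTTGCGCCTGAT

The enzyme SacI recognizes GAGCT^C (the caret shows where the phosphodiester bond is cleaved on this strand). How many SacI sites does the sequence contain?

GAGCTC occurs starting at positions 49, 62.
SacI cuts at 2 sites.

2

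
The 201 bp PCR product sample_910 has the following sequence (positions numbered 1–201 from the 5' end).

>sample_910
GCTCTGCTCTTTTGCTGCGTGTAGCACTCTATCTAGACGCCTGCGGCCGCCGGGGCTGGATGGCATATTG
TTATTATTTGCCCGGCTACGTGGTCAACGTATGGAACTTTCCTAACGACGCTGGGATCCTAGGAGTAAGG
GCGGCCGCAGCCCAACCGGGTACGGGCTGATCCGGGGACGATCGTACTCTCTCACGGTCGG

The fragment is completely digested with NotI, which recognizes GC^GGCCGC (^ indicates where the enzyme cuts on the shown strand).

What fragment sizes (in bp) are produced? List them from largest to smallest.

NotI sites (GCGGCCGC) start at positions 43, 141.
NotI cuts after base 2 of each site, so after positions 44, 142.
Linear molecule, 2 cuts → 3 fragments:
  1–44 → 44 bp
  45–142 → 98 bp
  143–201 → 59 bp
Sorted largest to smallest: 98, 59, 44 bp.

98, 59, 44 bp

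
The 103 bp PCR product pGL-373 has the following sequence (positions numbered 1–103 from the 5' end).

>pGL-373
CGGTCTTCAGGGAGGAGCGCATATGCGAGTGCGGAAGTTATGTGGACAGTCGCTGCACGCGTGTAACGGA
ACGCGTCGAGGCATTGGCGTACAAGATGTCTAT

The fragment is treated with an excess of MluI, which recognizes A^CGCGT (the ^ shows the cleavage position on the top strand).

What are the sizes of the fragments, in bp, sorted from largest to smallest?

MluI sites (ACGCGT) start at positions 57, 71.
MluI cuts after the first base of each site, so after positions 57, 71.
Linear molecule, 2 cuts → 3 fragments:
  1–57 → 57 bp
  58–71 → 14 bp
  72–103 → 32 bp
Sorted largest to smallest: 57, 32, 14 bp.

57, 32, 14 bp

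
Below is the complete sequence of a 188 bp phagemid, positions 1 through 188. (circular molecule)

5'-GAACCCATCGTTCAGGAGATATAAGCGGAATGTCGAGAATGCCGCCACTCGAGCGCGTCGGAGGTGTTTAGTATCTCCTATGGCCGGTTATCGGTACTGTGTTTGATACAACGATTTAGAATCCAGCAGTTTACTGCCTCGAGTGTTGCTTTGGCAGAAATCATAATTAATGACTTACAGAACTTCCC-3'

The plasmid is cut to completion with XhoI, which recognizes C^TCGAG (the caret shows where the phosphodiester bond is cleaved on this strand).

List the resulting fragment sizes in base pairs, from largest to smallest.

XhoI sites (CTCGAG) start at positions 48, 138.
XhoI cuts after the first base of each site, so after positions 48, 138.
Circular molecule, 2 cuts → 2 fragments:
  49–138 → 90 bp
  139–188 then 1–48 → 50 + 48 = 98 bp
Sorted largest to smallest: 98, 90 bp.

98, 90 bp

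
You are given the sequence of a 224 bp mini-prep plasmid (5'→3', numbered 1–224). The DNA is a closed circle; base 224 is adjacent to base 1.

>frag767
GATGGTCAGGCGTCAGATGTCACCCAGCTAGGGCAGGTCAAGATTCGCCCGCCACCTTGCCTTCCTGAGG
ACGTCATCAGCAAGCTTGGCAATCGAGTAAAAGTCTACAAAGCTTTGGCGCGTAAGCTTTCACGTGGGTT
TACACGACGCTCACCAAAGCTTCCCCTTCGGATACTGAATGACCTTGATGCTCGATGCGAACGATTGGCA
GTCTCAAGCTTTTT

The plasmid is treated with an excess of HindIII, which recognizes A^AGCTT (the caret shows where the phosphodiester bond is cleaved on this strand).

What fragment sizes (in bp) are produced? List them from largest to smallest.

HindIII sites (AAGCTT) start at positions 82, 110, 124, 157, 216.
HindIII cuts after the first base of each site, so after positions 82, 110, 124, 157, 216.
Circular molecule, 5 cuts → 5 fragments:
  83–110 → 28 bp
  111–124 → 14 bp
  125–157 → 33 bp
  158–216 → 59 bp
  217–224 then 1–82 → 8 + 82 = 90 bp
Sorted largest to smallest: 90, 59, 33, 28, 14 bp.

90, 59, 33, 28, 14 bp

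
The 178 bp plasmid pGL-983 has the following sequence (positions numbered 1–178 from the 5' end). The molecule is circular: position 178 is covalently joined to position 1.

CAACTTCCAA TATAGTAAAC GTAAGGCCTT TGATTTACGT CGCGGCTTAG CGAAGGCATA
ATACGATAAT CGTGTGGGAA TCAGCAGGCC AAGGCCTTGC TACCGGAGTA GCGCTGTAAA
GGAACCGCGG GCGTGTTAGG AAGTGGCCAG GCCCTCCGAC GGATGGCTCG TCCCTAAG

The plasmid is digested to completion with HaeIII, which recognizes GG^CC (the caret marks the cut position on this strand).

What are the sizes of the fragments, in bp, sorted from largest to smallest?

HaeIII sites (GGCC) start at positions 25, 87, 93, 145, 150.
HaeIII cuts after base 2 of each site, so after positions 26, 88, 94, 146, 151.
Circular molecule, 5 cuts → 5 fragments:
  27–88 → 62 bp
  89–94 → 6 bp
  95–146 → 52 bp
  147–151 → 5 bp
  152–178 then 1–26 → 27 + 26 = 53 bp
Sorted largest to smallest: 62, 53, 52, 6, 5 bp.

62, 53, 52, 6, 5 bp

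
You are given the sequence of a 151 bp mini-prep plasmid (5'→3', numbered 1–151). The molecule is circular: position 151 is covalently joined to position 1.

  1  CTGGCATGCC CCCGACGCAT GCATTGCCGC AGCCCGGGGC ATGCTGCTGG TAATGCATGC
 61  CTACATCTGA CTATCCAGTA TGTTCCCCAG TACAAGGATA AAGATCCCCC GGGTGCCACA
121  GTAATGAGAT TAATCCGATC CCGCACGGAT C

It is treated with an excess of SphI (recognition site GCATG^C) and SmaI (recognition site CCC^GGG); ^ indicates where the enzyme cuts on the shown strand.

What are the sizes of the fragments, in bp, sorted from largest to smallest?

51, 49, 16, 14, 13, 8 bp

SphI sites (GCATGC) start at positions 4, 17, 39, 55.
SphI cuts after base 5 of each site (before the last base), so after positions 8, 21, 43, 59.
SmaI sites (CCCGGG) start at positions 33, 108.
SmaI cuts after base 3 of each site, so after positions 35, 110.
Combined cut positions: 8, 21, 35, 43, 59, 110.
Circular molecule, 6 cuts → 6 fragments:
  9–21 → 13 bp
  22–35 → 14 bp
  36–43 → 8 bp
  44–59 → 16 bp
  60–110 → 51 bp
  111–151 then 1–8 → 41 + 8 = 49 bp
Sorted largest to smallest: 51, 49, 16, 14, 13, 8 bp.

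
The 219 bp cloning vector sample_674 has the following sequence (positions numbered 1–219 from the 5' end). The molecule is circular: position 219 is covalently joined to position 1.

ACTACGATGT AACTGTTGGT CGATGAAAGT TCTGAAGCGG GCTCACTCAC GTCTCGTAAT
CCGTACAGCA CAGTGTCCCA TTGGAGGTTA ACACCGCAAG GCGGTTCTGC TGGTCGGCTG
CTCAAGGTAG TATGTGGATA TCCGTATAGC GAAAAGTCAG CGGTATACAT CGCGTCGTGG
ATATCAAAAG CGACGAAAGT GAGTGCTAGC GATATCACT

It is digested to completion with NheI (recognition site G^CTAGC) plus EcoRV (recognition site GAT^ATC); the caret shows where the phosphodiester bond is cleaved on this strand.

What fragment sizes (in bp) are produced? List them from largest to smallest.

The NheI site (GCTAGC) starts at position 205.
NheI cuts after the first base of each site, so after position 205.
EcoRV sites (GATATC) start at positions 137, 180, 211.
EcoRV cuts after base 3 of each site, so after positions 139, 182, 213.
Combined cut positions: 139, 182, 205, 213.
Circular molecule, 4 cuts → 4 fragments:
  140–182 → 43 bp
  183–205 → 23 bp
  206–213 → 8 bp
  214–219 then 1–139 → 6 + 139 = 145 bp
Sorted largest to smallest: 145, 43, 23, 8 bp.

145, 43, 23, 8 bp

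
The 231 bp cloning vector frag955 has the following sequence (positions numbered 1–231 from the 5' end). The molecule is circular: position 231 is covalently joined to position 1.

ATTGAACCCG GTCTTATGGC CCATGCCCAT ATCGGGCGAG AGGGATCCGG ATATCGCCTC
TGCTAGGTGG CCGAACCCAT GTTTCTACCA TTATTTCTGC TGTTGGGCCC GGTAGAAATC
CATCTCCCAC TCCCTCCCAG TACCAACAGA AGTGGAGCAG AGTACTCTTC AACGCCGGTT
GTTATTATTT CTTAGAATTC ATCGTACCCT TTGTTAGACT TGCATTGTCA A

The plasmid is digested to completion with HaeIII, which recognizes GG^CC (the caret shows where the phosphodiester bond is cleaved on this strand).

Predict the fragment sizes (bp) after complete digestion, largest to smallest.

143, 51, 37 bp

HaeIII sites (GGCC) start at positions 18, 69, 106.
HaeIII cuts after base 2 of each site, so after positions 19, 70, 107.
Circular molecule, 3 cuts → 3 fragments:
  20–70 → 51 bp
  71–107 → 37 bp
  108–231 then 1–19 → 124 + 19 = 143 bp
Sorted largest to smallest: 143, 51, 37 bp.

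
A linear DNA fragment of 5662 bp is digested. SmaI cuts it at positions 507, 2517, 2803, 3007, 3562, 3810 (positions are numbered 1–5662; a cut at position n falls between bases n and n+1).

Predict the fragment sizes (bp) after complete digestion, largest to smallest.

2010, 1852, 555, 507, 286, 248, 204 bp

Linear molecule, 6 cuts → 7 fragments:
  507 − 0 = 507 bp
  2517 − 507 = 2010 bp
  2803 − 2517 = 286 bp
  3007 − 2803 = 204 bp
  3562 − 3007 = 555 bp
  3810 − 3562 = 248 bp
  5662 − 3810 = 1852 bp
Sorted largest to smallest: 2010, 1852, 555, 507, 286, 248, 204 bp.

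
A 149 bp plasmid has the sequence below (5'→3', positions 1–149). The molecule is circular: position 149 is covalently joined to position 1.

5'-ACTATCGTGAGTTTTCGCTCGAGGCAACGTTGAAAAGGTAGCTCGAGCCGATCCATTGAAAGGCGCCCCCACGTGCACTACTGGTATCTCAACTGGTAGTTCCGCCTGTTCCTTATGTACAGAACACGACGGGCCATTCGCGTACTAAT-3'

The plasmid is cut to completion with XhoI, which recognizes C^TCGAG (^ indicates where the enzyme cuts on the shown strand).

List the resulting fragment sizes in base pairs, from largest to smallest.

125, 24 bp

XhoI sites (CTCGAG) start at positions 18, 42.
XhoI cuts after the first base of each site, so after positions 18, 42.
Circular molecule, 2 cuts → 2 fragments:
  19–42 → 24 bp
  43–149 then 1–18 → 107 + 18 = 125 bp
Sorted largest to smallest: 125, 24 bp.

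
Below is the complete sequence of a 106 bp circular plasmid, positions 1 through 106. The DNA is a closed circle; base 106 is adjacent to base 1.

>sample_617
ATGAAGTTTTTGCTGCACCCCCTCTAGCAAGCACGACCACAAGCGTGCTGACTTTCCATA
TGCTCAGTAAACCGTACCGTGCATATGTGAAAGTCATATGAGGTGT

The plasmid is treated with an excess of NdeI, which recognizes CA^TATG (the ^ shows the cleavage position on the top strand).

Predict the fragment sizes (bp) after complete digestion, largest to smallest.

NdeI sites (CATATG) start at positions 57, 82, 95.
NdeI cuts after base 2 of each site, so after positions 58, 83, 96.
Circular molecule, 3 cuts → 3 fragments:
  59–83 → 25 bp
  84–96 → 13 bp
  97–106 then 1–58 → 10 + 58 = 68 bp
Sorted largest to smallest: 68, 25, 13 bp.

68, 25, 13 bp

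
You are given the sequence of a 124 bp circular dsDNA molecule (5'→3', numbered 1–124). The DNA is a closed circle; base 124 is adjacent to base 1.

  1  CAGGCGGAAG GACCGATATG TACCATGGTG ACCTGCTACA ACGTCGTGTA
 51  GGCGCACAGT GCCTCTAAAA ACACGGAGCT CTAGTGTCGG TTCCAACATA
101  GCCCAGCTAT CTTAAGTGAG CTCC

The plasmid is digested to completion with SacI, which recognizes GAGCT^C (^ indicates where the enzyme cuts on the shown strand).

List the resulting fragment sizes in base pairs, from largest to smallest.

SacI sites (GAGCTC) start at positions 76, 118.
SacI cuts after base 5 of each site (before the last base), so after positions 80, 122.
Circular molecule, 2 cuts → 2 fragments:
  81–122 → 42 bp
  123–124 then 1–80 → 2 + 80 = 82 bp
Sorted largest to smallest: 82, 42 bp.

82, 42 bp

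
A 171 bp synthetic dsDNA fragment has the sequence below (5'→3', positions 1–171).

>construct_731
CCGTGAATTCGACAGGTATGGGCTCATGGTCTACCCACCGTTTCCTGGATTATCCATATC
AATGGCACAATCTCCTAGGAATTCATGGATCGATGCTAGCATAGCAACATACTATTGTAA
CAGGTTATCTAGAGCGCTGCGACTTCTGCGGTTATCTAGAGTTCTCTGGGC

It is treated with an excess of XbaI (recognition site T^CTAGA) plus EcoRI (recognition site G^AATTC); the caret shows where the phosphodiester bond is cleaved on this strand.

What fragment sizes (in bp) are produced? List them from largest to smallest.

74, 49, 27, 16, 5 bp

XbaI sites (TCTAGA) start at positions 128, 155.
XbaI cuts after the first base of each site, so after positions 128, 155.
EcoRI sites (GAATTC) start at positions 5, 79.
EcoRI cuts after the first base of each site, so after positions 5, 79.
Combined cut positions: 5, 79, 128, 155.
Linear molecule, 4 cuts → 5 fragments:
  1–5 → 5 bp
  6–79 → 74 bp
  80–128 → 49 bp
  129–155 → 27 bp
  156–171 → 16 bp
Sorted largest to smallest: 74, 49, 27, 16, 5 bp.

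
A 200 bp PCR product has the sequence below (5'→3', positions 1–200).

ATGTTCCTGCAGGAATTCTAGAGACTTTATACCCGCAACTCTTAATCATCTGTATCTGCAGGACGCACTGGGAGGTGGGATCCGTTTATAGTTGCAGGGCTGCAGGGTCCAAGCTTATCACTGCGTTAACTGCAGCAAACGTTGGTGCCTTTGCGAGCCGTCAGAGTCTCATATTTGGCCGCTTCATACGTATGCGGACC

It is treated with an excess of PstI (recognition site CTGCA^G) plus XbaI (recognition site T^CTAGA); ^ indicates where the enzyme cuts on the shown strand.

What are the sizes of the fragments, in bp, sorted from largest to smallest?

PstI sites (CTGCAG) start at positions 7, 56, 100, 130.
PstI cuts after base 5 of each site (before the last base), so after positions 11, 60, 104, 134.
The XbaI site (TCTAGA) starts at position 17.
XbaI cuts after the first base of each site, so after position 17.
Combined cut positions: 11, 17, 60, 104, 134.
Linear molecule, 5 cuts → 6 fragments:
  1–11 → 11 bp
  12–17 → 6 bp
  18–60 → 43 bp
  61–104 → 44 bp
  105–134 → 30 bp
  135–200 → 66 bp
Sorted largest to smallest: 66, 44, 43, 30, 11, 6 bp.

66, 44, 43, 30, 11, 6 bp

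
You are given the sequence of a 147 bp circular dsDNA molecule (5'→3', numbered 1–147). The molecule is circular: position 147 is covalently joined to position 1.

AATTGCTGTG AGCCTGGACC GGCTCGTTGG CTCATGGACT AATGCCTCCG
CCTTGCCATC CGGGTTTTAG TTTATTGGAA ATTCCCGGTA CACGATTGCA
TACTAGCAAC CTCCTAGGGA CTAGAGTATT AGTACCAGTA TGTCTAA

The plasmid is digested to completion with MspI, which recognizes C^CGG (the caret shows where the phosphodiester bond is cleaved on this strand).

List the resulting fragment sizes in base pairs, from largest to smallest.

MspI sites (CCGG) start at positions 19, 60, 85.
MspI cuts after the first base of each site, so after positions 19, 60, 85.
Circular molecule, 3 cuts → 3 fragments:
  20–60 → 41 bp
  61–85 → 25 bp
  86–147 then 1–19 → 62 + 19 = 81 bp
Sorted largest to smallest: 81, 41, 25 bp.

81, 41, 25 bp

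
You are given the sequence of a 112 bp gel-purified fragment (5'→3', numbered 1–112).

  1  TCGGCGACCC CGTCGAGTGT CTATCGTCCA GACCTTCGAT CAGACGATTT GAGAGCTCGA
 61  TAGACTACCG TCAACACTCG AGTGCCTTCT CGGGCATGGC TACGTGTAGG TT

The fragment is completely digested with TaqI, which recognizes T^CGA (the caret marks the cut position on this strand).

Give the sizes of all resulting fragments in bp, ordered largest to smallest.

TaqI sites (TCGA) start at positions 13, 36, 57, 78.
TaqI cuts after the first base of each site, so after positions 13, 36, 57, 78.
Linear molecule, 4 cuts → 5 fragments:
  1–13 → 13 bp
  14–36 → 23 bp
  37–57 → 21 bp
  58–78 → 21 bp
  79–112 → 34 bp
Sorted largest to smallest: 34, 23, 21, 21, 13 bp.

34, 23, 21, 21, 13 bp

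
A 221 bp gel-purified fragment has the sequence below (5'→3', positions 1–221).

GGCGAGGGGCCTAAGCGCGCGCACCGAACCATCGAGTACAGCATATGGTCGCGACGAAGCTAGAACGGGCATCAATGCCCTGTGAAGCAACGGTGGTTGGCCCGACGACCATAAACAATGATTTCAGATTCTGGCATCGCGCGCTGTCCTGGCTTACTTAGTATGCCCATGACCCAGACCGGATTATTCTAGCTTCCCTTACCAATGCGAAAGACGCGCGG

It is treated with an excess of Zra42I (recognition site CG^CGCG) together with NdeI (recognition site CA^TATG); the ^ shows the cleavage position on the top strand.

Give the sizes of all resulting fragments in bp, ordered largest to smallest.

96, 77, 26, 17, 5 bp

Zra42I sites (CGCGCG) start at positions 16, 138, 215.
Zra42I cuts after base 2 of each site, so after positions 17, 139, 216.
The NdeI site (CATATG) starts at position 42.
NdeI cuts after base 2 of each site, so after position 43.
Combined cut positions: 17, 43, 139, 216.
Linear molecule, 4 cuts → 5 fragments:
  1–17 → 17 bp
  18–43 → 26 bp
  44–139 → 96 bp
  140–216 → 77 bp
  217–221 → 5 bp
Sorted largest to smallest: 96, 77, 26, 17, 5 bp.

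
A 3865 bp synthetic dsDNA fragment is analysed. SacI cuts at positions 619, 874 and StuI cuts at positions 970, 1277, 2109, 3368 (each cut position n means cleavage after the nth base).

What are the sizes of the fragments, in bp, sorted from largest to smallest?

Combined cut positions (sorted): 619, 874, 970, 1277, 2109, 3368.
Linear molecule, 6 cuts → 7 fragments:
  619 − 0 = 619 bp
  874 − 619 = 255 bp
  970 − 874 = 96 bp
  1277 − 970 = 307 bp
  2109 − 1277 = 832 bp
  3368 − 2109 = 1259 bp
  3865 − 3368 = 497 bp
Sorted largest to smallest: 1259, 832, 619, 497, 307, 255, 96 bp.

1259, 832, 619, 497, 307, 255, 96 bp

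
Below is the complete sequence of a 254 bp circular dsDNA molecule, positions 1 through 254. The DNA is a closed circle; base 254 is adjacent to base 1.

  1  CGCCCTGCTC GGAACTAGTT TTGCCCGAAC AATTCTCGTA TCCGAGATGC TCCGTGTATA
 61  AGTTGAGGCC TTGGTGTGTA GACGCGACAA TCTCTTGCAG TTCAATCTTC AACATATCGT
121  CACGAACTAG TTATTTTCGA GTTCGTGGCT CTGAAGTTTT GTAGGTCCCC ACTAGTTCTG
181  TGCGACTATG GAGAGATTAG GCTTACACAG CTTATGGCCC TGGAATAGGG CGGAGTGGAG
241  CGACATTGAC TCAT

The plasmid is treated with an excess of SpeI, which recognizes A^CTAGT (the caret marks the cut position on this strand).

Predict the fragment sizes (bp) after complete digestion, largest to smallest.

SpeI sites (ACTAGT) start at positions 14, 126, 171.
SpeI cuts after the first base of each site, so after positions 14, 126, 171.
Circular molecule, 3 cuts → 3 fragments:
  15–126 → 112 bp
  127–171 → 45 bp
  172–254 then 1–14 → 83 + 14 = 97 bp
Sorted largest to smallest: 112, 97, 45 bp.

112, 97, 45 bp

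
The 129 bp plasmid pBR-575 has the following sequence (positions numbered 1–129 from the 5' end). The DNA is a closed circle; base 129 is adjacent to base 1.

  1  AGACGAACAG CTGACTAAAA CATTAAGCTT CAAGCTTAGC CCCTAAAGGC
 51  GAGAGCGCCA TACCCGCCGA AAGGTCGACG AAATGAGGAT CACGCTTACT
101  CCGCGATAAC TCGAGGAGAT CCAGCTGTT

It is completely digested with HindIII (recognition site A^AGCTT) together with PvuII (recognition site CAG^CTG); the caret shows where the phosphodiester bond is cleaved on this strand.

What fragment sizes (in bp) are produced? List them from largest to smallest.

92, 15, 15, 7 bp

HindIII sites (AAGCTT) start at positions 25, 32.
HindIII cuts after the first base of each site, so after positions 25, 32.
PvuII sites (CAGCTG) start at positions 8, 122.
PvuII cuts after base 3 of each site, so after positions 10, 124.
Combined cut positions: 10, 25, 32, 124.
Circular molecule, 4 cuts → 4 fragments:
  11–25 → 15 bp
  26–32 → 7 bp
  33–124 → 92 bp
  125–129 then 1–10 → 5 + 10 = 15 bp
Sorted largest to smallest: 92, 15, 15, 7 bp.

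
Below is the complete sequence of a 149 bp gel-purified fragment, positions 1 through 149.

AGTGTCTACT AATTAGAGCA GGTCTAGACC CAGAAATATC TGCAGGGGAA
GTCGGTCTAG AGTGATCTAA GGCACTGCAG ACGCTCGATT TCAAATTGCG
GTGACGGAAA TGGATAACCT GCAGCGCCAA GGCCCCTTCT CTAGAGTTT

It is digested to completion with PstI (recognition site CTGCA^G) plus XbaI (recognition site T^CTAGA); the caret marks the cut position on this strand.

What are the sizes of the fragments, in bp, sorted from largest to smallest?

44, 23, 23, 21, 17, 12, 9 bp

PstI sites (CTGCAG) start at positions 40, 75, 119.
PstI cuts after base 5 of each site (before the last base), so after positions 44, 79, 123.
XbaI sites (TCTAGA) start at positions 23, 56, 140.
XbaI cuts after the first base of each site, so after positions 23, 56, 140.
Combined cut positions: 23, 44, 56, 79, 123, 140.
Linear molecule, 6 cuts → 7 fragments:
  1–23 → 23 bp
  24–44 → 21 bp
  45–56 → 12 bp
  57–79 → 23 bp
  80–123 → 44 bp
  124–140 → 17 bp
  141–149 → 9 bp
Sorted largest to smallest: 44, 23, 23, 21, 17, 12, 9 bp.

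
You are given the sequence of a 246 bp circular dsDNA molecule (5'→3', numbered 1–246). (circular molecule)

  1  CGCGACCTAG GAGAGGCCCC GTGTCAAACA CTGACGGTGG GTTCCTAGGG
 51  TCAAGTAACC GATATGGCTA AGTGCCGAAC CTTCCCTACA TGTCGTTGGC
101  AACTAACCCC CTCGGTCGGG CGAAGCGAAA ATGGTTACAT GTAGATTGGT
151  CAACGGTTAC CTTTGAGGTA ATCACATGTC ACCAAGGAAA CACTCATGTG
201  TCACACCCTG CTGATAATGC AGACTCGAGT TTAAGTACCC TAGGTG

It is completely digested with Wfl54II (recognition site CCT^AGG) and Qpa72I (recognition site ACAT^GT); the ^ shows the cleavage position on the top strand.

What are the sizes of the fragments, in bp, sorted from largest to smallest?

64, 49, 45, 38, 37, 13 bp

Wfl54II sites (CCTAGG) start at positions 6, 44, 239.
Wfl54II cuts after base 3 of each site, so after positions 8, 46, 241.
Qpa72I sites (ACATGT) start at positions 88, 137, 174.
Qpa72I cuts after base 4 of each site, so after positions 91, 140, 177.
Combined cut positions: 8, 46, 91, 140, 177, 241.
Circular molecule, 6 cuts → 6 fragments:
  9–46 → 38 bp
  47–91 → 45 bp
  92–140 → 49 bp
  141–177 → 37 bp
  178–241 → 64 bp
  242–246 then 1–8 → 5 + 8 = 13 bp
Sorted largest to smallest: 64, 49, 45, 38, 37, 13 bp.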